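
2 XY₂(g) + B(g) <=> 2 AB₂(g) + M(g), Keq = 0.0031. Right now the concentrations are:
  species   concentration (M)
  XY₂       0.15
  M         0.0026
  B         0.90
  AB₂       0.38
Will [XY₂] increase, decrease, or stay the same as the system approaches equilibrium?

Q = [AB₂]²·[M] / ([XY₂]²·[B]) = (0.38)²·(0.0026) / ((0.15)²·(0.90)) = 0.019
Q = 0.019 > Keq = 0.0031: net reverse reaction.
XY₂ is a reactant, so it increases.

increase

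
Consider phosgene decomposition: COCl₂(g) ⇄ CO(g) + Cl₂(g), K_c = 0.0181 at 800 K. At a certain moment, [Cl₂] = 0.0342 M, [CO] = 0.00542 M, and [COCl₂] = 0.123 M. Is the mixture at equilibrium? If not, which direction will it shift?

Q_c = [CO]·[Cl₂] / [COCl₂] = (0.00542)·(0.0342) / (0.123) = 0.00151
Q_c = 0.00151 < K_c = 0.0181: net forward reaction.

no; Q < K, reaction proceeds forward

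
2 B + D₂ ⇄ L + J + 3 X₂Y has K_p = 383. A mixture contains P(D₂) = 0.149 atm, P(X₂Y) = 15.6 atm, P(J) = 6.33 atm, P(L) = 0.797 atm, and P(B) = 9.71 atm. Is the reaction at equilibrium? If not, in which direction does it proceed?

Q_p = P(L)·P(J)·P(X₂Y)³ / (P(B)²·P(D₂)) = (0.797)·(6.33)·(15.6)³ / ((9.71)²·(0.149)) = 1360
Q_p = 1360 > K_p = 383, so the reverse reaction proceeds.

to the left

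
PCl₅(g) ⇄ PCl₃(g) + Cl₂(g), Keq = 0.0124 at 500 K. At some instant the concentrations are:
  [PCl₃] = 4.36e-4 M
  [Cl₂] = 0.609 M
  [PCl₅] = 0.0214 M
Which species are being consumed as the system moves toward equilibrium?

Q = [PCl₃]·[Cl₂] / [PCl₅] = (4.36e-4)·(0.609) / (0.0214) = 0.0124
Q = 0.0124 = Keq; the system is at equilibrium.

none (at equilibrium)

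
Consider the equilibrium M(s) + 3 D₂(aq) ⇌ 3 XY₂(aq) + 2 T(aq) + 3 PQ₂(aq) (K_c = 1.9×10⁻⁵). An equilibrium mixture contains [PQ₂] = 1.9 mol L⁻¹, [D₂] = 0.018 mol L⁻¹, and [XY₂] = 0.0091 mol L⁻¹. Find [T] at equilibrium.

(M is a pure solid — omitted from K_c.)
At equilibrium, K_c = [XY₂]³·[T]²·[PQ₂]³ / [D₂]³ = 1.9×10⁻⁵.
(0.0091)³·([T])²·(1.9)³ / (0.018)³ = 1.9×10⁻⁵
[T]² = 2.14×10⁻⁵ ⇒ [T] = 0.0046 mol L⁻¹

[T] = 0.0046 mol L⁻¹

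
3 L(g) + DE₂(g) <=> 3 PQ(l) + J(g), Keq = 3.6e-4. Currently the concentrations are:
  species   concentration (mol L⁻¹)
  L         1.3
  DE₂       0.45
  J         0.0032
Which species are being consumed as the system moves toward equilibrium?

PQ, J (products)

(PQ is a pure liquid — omitted from Q.)
Q = [J] / ([L]³·[DE₂]) = (0.0032) / ((1.3)³·(0.45)) = 0.0032
Q = 0.0032 > Keq = 3.6e-4: net reverse reaction.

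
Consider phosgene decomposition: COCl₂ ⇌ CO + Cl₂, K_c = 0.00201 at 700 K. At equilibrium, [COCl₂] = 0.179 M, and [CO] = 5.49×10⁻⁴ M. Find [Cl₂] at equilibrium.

[Cl₂] = 0.655 M

At equilibrium, K_c = [CO]·[Cl₂] / [COCl₂] = 0.00201.
(5.49×10⁻⁴)·([Cl₂]) / (0.179) = 0.00201
[Cl₂] = 0.655 M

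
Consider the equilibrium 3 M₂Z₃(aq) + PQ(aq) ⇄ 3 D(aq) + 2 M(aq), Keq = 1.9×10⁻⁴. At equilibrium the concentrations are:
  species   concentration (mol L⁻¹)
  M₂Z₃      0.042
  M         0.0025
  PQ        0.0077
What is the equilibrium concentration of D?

[D] = 0.026 mol L⁻¹

At equilibrium, Keq = [D]³·[M]² / ([M₂Z₃]³·[PQ]) = 1.9×10⁻⁴.
([D])³·(0.0025)² / ((0.042)³·(0.0077)) = 1.9×10⁻⁴
[D]³ = 1.73×10⁻⁵ ⇒ [D] = 0.026 mol L⁻¹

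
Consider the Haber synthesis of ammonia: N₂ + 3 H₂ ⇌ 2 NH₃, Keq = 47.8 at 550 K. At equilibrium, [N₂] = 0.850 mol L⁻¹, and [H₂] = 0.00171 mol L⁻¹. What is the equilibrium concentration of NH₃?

[NH₃] = 4.51e-4 mol L⁻¹

At equilibrium, Keq = [NH₃]² / ([N₂]·[H₂]³) = 47.8.
([NH₃])² / ((0.850)·(0.00171)³) = 47.8
[NH₃]² = 2.03e-7 ⇒ [NH₃] = 4.51e-4 mol L⁻¹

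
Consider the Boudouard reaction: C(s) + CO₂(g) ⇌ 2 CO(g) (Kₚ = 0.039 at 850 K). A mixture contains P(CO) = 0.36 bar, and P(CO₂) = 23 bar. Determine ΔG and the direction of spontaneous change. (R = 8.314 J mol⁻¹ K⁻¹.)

(C is a pure solid — omitted from Qₚ.)
Qₚ = P(CO)² / P(CO₂) = (0.36)² / (23) = 0.00563
ΔG = RT ln(Qₚ/Kₚ) = (8.314 J mol⁻¹ K⁻¹)(850 K) × ln(0.00563/0.039)
   = (7.067 kJ/mol)(-1.935) = -13.7 kJ/mol
ΔG < 0, so the forward reaction is spontaneous (proceeds forward).

ΔG = -13.7 kJ/mol; the forward reaction is spontaneous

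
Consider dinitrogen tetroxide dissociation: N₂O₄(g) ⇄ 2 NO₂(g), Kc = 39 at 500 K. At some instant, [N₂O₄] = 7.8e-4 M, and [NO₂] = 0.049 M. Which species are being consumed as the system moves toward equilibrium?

N₂O₄ (reactants)

Qc = [NO₂]² / [N₂O₄] = (0.049)² / (7.8e-4) = 3.1
Qc = 3.1 < Kc = 39: net forward reaction.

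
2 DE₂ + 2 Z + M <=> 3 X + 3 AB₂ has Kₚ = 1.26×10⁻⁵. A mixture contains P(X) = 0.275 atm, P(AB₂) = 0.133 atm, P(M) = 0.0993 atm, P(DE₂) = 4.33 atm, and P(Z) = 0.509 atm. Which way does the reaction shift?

Qₚ = P(X)³·P(AB₂)³ / (P(DE₂)²·P(Z)²·P(M)) = (0.275)³·(0.133)³ / ((4.33)²·(0.509)²·(0.0993)) = 1.01×10⁻⁴
Qₚ = 1.01×10⁻⁴ > Kₚ = 1.26×10⁻⁵, so the reverse reaction proceeds.

in the reverse direction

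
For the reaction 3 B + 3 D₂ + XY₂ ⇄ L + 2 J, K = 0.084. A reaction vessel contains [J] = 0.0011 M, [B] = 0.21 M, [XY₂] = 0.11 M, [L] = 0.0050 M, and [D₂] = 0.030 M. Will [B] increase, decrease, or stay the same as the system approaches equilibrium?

increase

Q = [L]·[J]² / ([B]³·[D₂]³·[XY₂]) = (0.0050)·(0.0011)² / ((0.21)³·(0.030)³·(0.11)) = 0.22
Q = 0.22 > K = 0.084: net reverse reaction.
B is a reactant, so it increases.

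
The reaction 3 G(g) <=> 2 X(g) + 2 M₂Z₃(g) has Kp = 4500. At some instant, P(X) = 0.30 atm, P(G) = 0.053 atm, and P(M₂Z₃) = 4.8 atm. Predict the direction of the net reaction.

Qp = P(X)²·P(M₂Z₃)² / P(G)³ = (0.30)²·(4.8)² / (0.053)³ = 14000
Qp = 14000 > Kp = 4500, so the reverse reaction proceeds.

to the left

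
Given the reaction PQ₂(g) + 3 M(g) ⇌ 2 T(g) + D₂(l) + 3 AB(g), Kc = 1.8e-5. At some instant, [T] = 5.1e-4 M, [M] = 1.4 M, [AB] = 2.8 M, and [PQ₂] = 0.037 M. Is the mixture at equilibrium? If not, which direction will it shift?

(D₂ is a pure liquid — omitted from Qc.)
Qc = [T]²·[AB]³ / ([PQ₂]·[M]³) = (5.1e-4)²·(2.8)³ / ((0.037)·(1.4)³) = 5.6e-5
Qc = 5.6e-5 > Kc = 1.8e-5: net reverse reaction.

no; Q > K, reaction proceeds in reverse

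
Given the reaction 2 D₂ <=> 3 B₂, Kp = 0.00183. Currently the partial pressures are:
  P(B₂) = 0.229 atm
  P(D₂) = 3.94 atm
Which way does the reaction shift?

in the forward direction

Qp = P(B₂)³ / P(D₂)² = (0.229)³ / (3.94)² = 7.74×10⁻⁴
Qp = 7.74×10⁻⁴ < Kp = 0.00183, so the forward reaction proceeds.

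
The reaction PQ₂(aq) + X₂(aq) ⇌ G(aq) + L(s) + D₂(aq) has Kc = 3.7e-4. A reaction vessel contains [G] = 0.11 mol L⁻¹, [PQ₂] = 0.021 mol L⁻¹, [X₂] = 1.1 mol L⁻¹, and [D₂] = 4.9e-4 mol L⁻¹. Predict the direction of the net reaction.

in the reverse direction

(L is a pure solid — omitted from Qc.)
Qc = [G]·[D₂] / ([PQ₂]·[X₂]) = (0.11)·(4.9e-4) / ((0.021)·(1.1)) = 0.0023
Qc = 0.0023 > Kc = 3.7e-4, so the reverse reaction proceeds.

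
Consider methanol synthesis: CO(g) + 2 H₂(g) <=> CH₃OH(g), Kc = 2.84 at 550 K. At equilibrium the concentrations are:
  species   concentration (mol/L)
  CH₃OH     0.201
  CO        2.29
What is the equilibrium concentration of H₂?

[H₂] = 0.176 mol/L

At equilibrium, Kc = [CH₃OH] / ([CO]·[H₂]²) = 2.84.
(0.201) / ((2.29)·([H₂])²) = 2.84
[H₂]² = 0.0309 ⇒ [H₂] = 0.176 mol/L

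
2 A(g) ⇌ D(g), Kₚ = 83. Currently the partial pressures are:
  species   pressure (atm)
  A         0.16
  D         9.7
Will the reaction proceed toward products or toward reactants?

Qₚ = P(D) / P(A)² = (9.7) / (0.16)² = 380
Qₚ = 380 > Kₚ = 83, so the reverse reaction proceeds.

in the reverse direction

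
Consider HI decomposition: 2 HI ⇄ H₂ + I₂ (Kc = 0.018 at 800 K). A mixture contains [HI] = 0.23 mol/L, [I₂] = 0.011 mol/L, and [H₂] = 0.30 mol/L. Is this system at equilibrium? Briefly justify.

Qc = [H₂]·[I₂] / [HI]² = (0.30)·(0.011) / (0.23)² = 0.062
Qc = 0.062 > Kc = 0.018: net reverse reaction.

no; Q > K, reaction proceeds in reverse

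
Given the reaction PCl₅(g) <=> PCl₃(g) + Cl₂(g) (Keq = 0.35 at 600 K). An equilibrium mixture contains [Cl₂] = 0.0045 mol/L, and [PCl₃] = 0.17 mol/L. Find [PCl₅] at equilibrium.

[PCl₅] = 0.0022 mol/L

At equilibrium, Keq = [PCl₃]·[Cl₂] / [PCl₅] = 0.35.
(0.17)·(0.0045) / ([PCl₅]) = 0.35
[PCl₅] = 0.00219 = 0.0022 mol/L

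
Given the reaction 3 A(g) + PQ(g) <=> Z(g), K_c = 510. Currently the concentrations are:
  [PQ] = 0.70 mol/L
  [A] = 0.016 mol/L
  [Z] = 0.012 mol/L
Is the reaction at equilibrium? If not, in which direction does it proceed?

toward reactants

Q_c = [Z] / ([A]³·[PQ]) = (0.012) / ((0.016)³·(0.70)) = 4200
Q_c = 4200 > K_c = 510, so the reverse reaction proceeds.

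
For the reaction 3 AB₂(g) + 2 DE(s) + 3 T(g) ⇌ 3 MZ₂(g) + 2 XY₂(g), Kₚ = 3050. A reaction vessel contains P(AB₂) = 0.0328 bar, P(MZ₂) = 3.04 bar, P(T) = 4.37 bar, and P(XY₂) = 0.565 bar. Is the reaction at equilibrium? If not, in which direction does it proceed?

no net change (already at equilibrium)

(DE is a pure solid — omitted from Qₚ.)
Qₚ = P(MZ₂)³·P(XY₂)² / (P(AB₂)³·P(T)³) = (3.04)³·(0.565)² / ((0.0328)³·(4.37)³) = 3050
Qₚ = 3050 = Kₚ, so the system is already at equilibrium.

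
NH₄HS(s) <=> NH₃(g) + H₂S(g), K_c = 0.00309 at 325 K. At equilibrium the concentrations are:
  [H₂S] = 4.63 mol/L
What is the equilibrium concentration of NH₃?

(NH₄HS is a pure solid — omitted from K_c.)
At equilibrium, K_c = [NH₃]·[H₂S] = 0.00309.
([NH₃])·(4.63) = 0.00309
[NH₃] = 6.67×10⁻⁴ mol/L

[NH₃] = 6.67×10⁻⁴ mol/L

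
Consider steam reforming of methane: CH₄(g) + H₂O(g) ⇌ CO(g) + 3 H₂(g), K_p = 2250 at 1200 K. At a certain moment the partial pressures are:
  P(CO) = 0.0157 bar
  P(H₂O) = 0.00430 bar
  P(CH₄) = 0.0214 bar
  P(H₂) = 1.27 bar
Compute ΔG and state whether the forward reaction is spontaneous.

Q_p = P(CO)·P(H₂)³ / (P(CH₄)·P(H₂O)) = (0.0157)·(1.27)³ / ((0.0214)·(0.00430)) = 349
ΔG = RT ln(Q_p/K_p) = (8.314 J mol⁻¹ K⁻¹)(1200 K) × ln(349/2250)
   = (9.977 kJ/mol)(-1.864) = -18.6 kJ/mol
ΔG < 0, so the forward reaction is spontaneous (proceeds forward).

ΔG = -18.6 kJ/mol; the forward reaction is spontaneous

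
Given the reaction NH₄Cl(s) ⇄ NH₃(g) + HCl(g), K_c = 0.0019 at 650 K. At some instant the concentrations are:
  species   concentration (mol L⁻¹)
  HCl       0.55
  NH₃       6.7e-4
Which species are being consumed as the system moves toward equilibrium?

NH₄Cl (reactants)

(NH₄Cl is a pure solid — omitted from Q_c.)
Q_c = [NH₃]·[HCl] = (6.7e-4)·(0.55) = 3.7e-4
Q_c = 3.7e-4 < K_c = 0.0019: net forward reaction.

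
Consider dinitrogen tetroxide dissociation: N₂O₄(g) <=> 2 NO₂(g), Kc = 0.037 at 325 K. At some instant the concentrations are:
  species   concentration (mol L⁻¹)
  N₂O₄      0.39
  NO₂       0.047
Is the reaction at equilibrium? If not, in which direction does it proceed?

Qc = [NO₂]² / [N₂O₄] = (0.047)² / (0.39) = 0.0057
Qc = 0.0057 < Kc = 0.037, so the forward reaction proceeds.

toward products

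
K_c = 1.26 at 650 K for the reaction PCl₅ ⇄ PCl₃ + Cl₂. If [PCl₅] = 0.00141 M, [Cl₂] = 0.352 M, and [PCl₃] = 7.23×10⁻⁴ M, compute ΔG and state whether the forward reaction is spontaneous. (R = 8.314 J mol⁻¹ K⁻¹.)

ΔG = -10.5 kJ/mol; the forward reaction is spontaneous

Q_c = [PCl₃]·[Cl₂] / [PCl₅] = (7.23×10⁻⁴)·(0.352) / (0.00141) = 0.180
ΔG = RT ln(Q_c/K_c) = (8.314 J mol⁻¹ K⁻¹)(650 K) × ln(0.180/1.26)
   = (5.404 kJ/mol)(-1.946) = -10.5 kJ/mol
ΔG < 0, so the forward reaction is spontaneous (proceeds forward).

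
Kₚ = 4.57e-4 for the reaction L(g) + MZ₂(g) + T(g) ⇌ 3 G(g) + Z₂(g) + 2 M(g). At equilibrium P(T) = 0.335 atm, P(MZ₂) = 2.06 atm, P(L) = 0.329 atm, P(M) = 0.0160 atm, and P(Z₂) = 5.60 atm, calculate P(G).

At equilibrium, Kₚ = P(G)³·P(Z₂)·P(M)² / (P(L)·P(MZ₂)·P(T)) = 4.57e-4.
(P(G))³·(5.60)·(0.0160)² / ((0.329)·(2.06)·(0.335)) = 4.57e-4
P(G)³ = 0.0724 ⇒ P(G) = 0.417 atm

P(G) = 0.417 atm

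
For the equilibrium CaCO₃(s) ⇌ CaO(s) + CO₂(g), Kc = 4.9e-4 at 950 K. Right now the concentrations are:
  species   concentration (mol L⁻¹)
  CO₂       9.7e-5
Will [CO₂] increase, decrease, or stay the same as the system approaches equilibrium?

increase

(CaCO₃, CaO are pure solids — omitted from Qc.)
Qc = [CO₂] = 9.7e-5
Qc = 9.7e-5 < Kc = 4.9e-4: net forward reaction.
CO₂ is a product, so it increases.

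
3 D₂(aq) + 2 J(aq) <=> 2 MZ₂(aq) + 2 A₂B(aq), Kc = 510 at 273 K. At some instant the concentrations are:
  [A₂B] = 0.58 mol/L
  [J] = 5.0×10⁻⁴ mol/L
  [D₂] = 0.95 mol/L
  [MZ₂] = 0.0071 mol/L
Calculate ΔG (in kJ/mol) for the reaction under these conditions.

Qc = [MZ₂]²·[A₂B]² / ([D₂]³·[J]²) = (0.0071)²·(0.58)² / ((0.95)³·(5.0×10⁻⁴)²) = 79.1
ΔG = RT ln(Qc/Kc) = (8.314 J mol⁻¹ K⁻¹)(273 K) × ln(79.1/510)
   = (2.270 kJ/mol)(-1.864) = -4.23 kJ/mol
ΔG < 0, so the forward reaction is spontaneous (proceeds forward).

ΔG = -4.23 kJ/mol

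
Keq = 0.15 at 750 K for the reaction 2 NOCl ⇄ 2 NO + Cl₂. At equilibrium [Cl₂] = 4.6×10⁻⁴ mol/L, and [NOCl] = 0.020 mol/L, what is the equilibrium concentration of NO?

At equilibrium, Keq = [NO]²·[Cl₂] / [NOCl]² = 0.15.
([NO])²·(4.6×10⁻⁴) / (0.020)² = 0.15
[NO]² = 0.130 ⇒ [NO] = 0.36 mol/L

[NO] = 0.36 mol/L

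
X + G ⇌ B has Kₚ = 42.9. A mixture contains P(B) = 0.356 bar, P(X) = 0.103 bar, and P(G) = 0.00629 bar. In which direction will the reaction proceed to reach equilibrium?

Qₚ = P(B) / (P(X)·P(G)) = (0.356) / ((0.103)·(0.00629)) = 549
Qₚ = 549 > Kₚ = 42.9, so the reverse reaction proceeds.

in the reverse direction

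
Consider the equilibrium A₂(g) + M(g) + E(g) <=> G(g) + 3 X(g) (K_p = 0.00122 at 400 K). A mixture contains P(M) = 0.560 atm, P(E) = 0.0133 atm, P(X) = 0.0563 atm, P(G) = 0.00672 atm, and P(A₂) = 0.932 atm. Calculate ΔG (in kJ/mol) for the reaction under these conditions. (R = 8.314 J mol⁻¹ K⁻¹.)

Q_p = P(G)·P(X)³ / (P(A₂)·P(M)·P(E)) = (0.00672)·(0.0563)³ / ((0.932)·(0.560)·(0.0133)) = 1.73×10⁻⁴
ΔG = RT ln(Q_p/K_p) = (8.314 J mol⁻¹ K⁻¹)(400 K) × ln(1.73×10⁻⁴/0.00122)
   = (3.326 kJ/mol)(-1.953) = -6.50 kJ/mol
ΔG < 0, so the forward reaction is spontaneous (proceeds forward).

ΔG = -6.50 kJ/mol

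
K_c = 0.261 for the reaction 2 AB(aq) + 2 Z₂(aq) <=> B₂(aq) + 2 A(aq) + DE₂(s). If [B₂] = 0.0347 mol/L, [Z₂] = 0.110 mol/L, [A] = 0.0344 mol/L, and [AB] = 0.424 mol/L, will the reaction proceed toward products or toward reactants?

(DE₂ is a pure solid — omitted from Q_c.)
Q_c = [B₂]·[A]² / ([AB]²·[Z₂]²) = (0.0347)·(0.0344)² / ((0.424)²·(0.110)²) = 0.0189
Q_c = 0.0189 < K_c = 0.261, so the forward reaction proceeds.

to the right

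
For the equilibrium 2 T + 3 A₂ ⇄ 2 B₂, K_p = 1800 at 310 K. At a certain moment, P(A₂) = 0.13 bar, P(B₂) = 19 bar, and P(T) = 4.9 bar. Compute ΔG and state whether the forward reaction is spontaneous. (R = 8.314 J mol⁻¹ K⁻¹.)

ΔG = 3.44 kJ/mol; the forward reaction is non-spontaneous

Q_p = P(B₂)² / (P(T)²·P(A₂)³) = (19)² / ((4.9)²·(0.13)³) = 6840
ΔG = RT ln(Q_p/K_p) = (8.314 J mol⁻¹ K⁻¹)(310 K) × ln(6840/1800)
   = (2.577 kJ/mol)(1.335) = 3.44 kJ/mol
ΔG > 0, so the forward reaction is non-spontaneous (proceeds in reverse).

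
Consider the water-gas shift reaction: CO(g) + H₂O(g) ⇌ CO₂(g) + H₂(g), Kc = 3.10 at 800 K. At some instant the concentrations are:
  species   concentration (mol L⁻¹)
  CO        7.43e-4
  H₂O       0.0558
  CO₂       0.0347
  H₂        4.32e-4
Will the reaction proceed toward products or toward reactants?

Qc = [CO₂]·[H₂] / ([CO]·[H₂O]) = (0.0347)·(4.32e-4) / ((7.43e-4)·(0.0558)) = 0.362
Qc = 0.362 < Kc = 3.10, so the forward reaction proceeds.

in the forward direction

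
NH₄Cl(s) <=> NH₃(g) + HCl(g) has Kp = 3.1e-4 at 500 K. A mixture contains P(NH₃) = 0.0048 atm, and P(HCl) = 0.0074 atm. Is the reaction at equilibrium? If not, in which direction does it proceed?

(NH₄Cl is a pure solid — omitted from Qp.)
Qp = P(NH₃)·P(HCl) = (0.0048)·(0.0074) = 3.6e-5
Qp = 3.6e-5 < Kp = 3.1e-4, so the forward reaction proceeds.

to the right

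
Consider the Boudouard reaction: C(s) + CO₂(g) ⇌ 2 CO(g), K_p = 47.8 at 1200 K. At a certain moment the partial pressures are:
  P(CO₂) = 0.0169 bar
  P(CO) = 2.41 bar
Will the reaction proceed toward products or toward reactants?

in the reverse direction

(C is a pure solid — omitted from Q_p.)
Q_p = P(CO)² / P(CO₂) = (2.41)² / (0.0169) = 344
Q_p = 344 > K_p = 47.8, so the reverse reaction proceeds.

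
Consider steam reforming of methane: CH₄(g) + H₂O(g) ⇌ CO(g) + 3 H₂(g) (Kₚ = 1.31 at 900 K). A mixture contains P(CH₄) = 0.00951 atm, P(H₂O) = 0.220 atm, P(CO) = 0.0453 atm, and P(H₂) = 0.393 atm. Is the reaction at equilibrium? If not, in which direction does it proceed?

Qₚ = P(CO)·P(H₂)³ / (P(CH₄)·P(H₂O)) = (0.0453)·(0.393)³ / ((0.00951)·(0.220)) = 1.31
Qₚ = 1.31 = Kₚ, so the system is already at equilibrium.

neither direction; the system is at equilibrium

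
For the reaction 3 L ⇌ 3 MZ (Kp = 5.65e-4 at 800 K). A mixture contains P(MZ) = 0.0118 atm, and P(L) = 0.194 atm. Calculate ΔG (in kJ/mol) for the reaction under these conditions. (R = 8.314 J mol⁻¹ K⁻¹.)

Qp = P(MZ)³ / P(L)³ = (0.0118)³ / (0.194)³ = 2.25e-4
ΔG = RT ln(Qp/Kp) = (8.314 J mol⁻¹ K⁻¹)(800 K) × ln(2.25e-4/5.65e-4)
   = (6.651 kJ/mol)(-0.9207) = -6.12 kJ/mol
ΔG < 0, so the forward reaction is spontaneous (proceeds forward).

ΔG = -6.12 kJ/mol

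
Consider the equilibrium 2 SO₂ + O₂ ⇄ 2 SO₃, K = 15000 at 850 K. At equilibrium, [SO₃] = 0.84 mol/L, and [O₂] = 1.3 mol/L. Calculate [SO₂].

At equilibrium, K = [SO₃]² / ([SO₂]²·[O₂]) = 15000.
(0.84)² / (([SO₂])²·(1.3)) = 15000
[SO₂]² = 3.62×10⁻⁵ ⇒ [SO₂] = 0.0060 mol/L

[SO₂] = 0.0060 mol/L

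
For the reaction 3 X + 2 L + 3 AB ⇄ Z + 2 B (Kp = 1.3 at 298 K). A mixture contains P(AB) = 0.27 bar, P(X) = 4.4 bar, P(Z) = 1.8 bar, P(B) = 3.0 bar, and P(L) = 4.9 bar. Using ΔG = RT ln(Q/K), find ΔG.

ΔG = -2.91 kJ/mol

Qp = P(Z)·P(B)² / (P(X)³·P(L)²·P(AB)³) = (1.8)·(3.0)² / ((4.4)³·(4.9)²·(0.27)³) = 0.402
ΔG = RT ln(Qp/Kp) = (8.314 J mol⁻¹ K⁻¹)(298 K) × ln(0.402/1.3)
   = (2.478 kJ/mol)(-1.174) = -2.91 kJ/mol
ΔG < 0, so the forward reaction is spontaneous (proceeds forward).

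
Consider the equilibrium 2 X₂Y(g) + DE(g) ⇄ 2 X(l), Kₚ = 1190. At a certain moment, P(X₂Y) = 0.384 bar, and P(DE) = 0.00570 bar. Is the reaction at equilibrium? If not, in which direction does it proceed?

(X is a pure liquid — omitted from Qₚ.)
Qₚ = 1 / (P(X₂Y)²·P(DE)) = 1 / ((0.384)²·(0.00570)) = 1190
Qₚ = 1190 = Kₚ, so the system is already at equilibrium.

neither direction; the system is at equilibrium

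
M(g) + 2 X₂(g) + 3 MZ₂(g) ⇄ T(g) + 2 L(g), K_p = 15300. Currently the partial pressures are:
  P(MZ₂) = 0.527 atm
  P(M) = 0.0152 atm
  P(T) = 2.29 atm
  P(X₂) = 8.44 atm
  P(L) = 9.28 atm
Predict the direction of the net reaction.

in the forward direction

Q_p = P(T)·P(L)² / (P(M)·P(X₂)²·P(MZ₂)³) = (2.29)·(9.28)² / ((0.0152)·(8.44)²·(0.527)³) = 1240
Q_p = 1240 < K_p = 15300, so the forward reaction proceeds.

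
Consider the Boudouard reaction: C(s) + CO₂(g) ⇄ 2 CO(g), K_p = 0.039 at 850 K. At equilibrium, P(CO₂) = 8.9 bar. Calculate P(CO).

P(CO) = 0.59 bar

(C is a pure solid — omitted from K_p.)
At equilibrium, K_p = P(CO)² / P(CO₂) = 0.039.
(P(CO))² / (8.9) = 0.039
P(CO)² = 0.347 ⇒ P(CO) = 0.59 bar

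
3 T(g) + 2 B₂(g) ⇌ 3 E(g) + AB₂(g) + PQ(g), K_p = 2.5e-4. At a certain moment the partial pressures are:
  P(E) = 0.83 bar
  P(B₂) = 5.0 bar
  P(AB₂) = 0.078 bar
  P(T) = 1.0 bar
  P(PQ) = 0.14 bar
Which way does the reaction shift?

Q_p = P(E)³·P(AB₂)·P(PQ) / (P(T)³·P(B₂)²) = (0.83)³·(0.078)·(0.14) / ((1.0)³·(5.0)²) = 2.5e-4
Q_p = 2.5e-4 = K_p, so the system is already at equilibrium.

no net change (already at equilibrium)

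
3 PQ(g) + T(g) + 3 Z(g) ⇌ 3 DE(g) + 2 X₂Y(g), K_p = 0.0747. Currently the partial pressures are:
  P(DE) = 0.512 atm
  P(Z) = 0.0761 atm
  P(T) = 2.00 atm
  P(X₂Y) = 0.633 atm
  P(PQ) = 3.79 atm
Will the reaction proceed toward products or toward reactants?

reverse (toward reactants)

Q_p = P(DE)³·P(X₂Y)² / (P(PQ)³·P(T)·P(Z)³) = (0.512)³·(0.633)² / ((3.79)³·(2.00)·(0.0761)³) = 1.12
Q_p = 1.12 > K_p = 0.0747, so the reverse reaction proceeds.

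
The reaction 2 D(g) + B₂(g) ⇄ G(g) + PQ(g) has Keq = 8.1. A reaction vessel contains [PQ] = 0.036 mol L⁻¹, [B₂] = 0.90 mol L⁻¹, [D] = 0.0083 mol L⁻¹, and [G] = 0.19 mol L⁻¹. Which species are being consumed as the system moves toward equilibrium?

Q = [G]·[PQ] / ([D]²·[B₂]) = (0.19)·(0.036) / ((0.0083)²·(0.90)) = 110
Q = 110 > Keq = 8.1: net reverse reaction.

G, PQ (products)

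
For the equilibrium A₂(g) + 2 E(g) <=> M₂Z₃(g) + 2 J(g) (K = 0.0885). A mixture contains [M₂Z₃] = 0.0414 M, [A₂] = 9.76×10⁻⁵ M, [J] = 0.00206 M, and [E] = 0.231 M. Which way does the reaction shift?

toward products

Q = [M₂Z₃]·[J]² / ([A₂]·[E]²) = (0.0414)·(0.00206)² / ((9.76×10⁻⁵)·(0.231)²) = 0.0337
Q = 0.0337 < K = 0.0885, so the forward reaction proceeds.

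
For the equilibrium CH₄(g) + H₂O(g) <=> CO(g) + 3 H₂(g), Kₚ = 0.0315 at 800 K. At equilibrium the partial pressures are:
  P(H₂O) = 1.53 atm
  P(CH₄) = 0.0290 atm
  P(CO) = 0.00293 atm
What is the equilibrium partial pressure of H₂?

P(H₂) = 0.781 atm

At equilibrium, Kₚ = P(CO)·P(H₂)³ / (P(CH₄)·P(H₂O)) = 0.0315.
(0.00293)·(P(H₂))³ / ((0.0290)·(1.53)) = 0.0315
P(H₂)³ = 0.477 ⇒ P(H₂) = 0.781 atm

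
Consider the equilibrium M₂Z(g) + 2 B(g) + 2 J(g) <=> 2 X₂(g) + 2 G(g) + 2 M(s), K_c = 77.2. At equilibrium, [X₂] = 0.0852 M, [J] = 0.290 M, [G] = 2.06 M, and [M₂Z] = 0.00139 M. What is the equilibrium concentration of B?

[B] = 1.85 M

(M is a pure solid — omitted from K_c.)
At equilibrium, K_c = [X₂]²·[G]² / ([M₂Z]·[B]²·[J]²) = 77.2.
(0.0852)²·(2.06)² / ((0.00139)·([B])²·(0.290)²) = 77.2
[B]² = 3.41 ⇒ [B] = 1.85 M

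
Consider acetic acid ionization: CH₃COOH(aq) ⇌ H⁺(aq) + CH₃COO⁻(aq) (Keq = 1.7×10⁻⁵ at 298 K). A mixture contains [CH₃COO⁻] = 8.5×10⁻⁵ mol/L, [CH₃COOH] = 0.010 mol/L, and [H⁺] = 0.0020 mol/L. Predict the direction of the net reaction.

Q = [H⁺]·[CH₃COO⁻] / [CH₃COOH] = (0.0020)·(8.5×10⁻⁵) / (0.010) = 1.7×10⁻⁵
Q = 1.7×10⁻⁵ = Keq, so the system is already at equilibrium.

at equilibrium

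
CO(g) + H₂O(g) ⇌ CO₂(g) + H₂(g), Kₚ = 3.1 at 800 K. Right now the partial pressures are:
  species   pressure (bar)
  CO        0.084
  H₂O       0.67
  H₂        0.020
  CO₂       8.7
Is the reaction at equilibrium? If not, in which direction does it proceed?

Qₚ = P(CO₂)·P(H₂) / (P(CO)·P(H₂O)) = (8.7)·(0.020) / ((0.084)·(0.67)) = 3.1
Qₚ = 3.1 = Kₚ, so the system is already at equilibrium.

no net change (already at equilibrium)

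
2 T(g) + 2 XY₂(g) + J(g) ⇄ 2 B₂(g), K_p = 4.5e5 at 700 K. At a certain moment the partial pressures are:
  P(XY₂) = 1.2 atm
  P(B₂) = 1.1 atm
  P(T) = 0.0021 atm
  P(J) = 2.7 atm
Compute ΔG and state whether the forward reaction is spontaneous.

ΔG = -10.8 kJ/mol; the forward reaction is spontaneous

Q_p = P(B₂)² / (P(T)²·P(XY₂)²·P(J)) = (1.1)² / ((0.0021)²·(1.2)²·(2.7)) = 70600
ΔG = RT ln(Q_p/K_p) = (8.314 J mol⁻¹ K⁻¹)(700 K) × ln(70600/4.5e5)
   = (5.820 kJ/mol)(-1.852) = -10.8 kJ/mol
ΔG < 0, so the forward reaction is spontaneous (proceeds forward).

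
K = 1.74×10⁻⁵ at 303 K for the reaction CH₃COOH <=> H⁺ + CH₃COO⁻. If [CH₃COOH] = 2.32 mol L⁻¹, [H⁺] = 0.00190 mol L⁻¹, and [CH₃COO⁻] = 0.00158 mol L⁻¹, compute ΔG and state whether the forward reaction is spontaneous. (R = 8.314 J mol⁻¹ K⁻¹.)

ΔG = -6.55 kJ/mol; the forward reaction is spontaneous

Q = [H⁺]·[CH₃COO⁻] / [CH₃COOH] = (0.00190)·(0.00158) / (2.32) = 1.29×10⁻⁶
ΔG = RT ln(Q/K) = (8.314 J mol⁻¹ K⁻¹)(303 K) × ln(1.29×10⁻⁶/1.74×10⁻⁵)
   = (2.519 kJ/mol)(-2.602) = -6.55 kJ/mol
ΔG < 0, so the forward reaction is spontaneous (proceeds forward).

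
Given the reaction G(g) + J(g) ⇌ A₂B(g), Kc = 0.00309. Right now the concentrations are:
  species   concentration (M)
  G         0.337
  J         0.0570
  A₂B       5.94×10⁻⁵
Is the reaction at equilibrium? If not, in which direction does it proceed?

Qc = [A₂B] / ([G]·[J]) = (5.94×10⁻⁵) / ((0.337)·(0.0570)) = 0.00309
Qc = 0.00309 = Kc, so the system is already at equilibrium.

neither direction; the system is at equilibrium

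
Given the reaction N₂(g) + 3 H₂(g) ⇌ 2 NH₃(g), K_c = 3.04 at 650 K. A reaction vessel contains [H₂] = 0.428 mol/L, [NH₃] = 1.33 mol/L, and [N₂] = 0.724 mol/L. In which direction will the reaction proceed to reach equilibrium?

Q_c = [NH₃]² / ([N₂]·[H₂]³) = (1.33)² / ((0.724)·(0.428)³) = 31.2
Q_c = 31.2 > K_c = 3.04, so the reverse reaction proceeds.

to the left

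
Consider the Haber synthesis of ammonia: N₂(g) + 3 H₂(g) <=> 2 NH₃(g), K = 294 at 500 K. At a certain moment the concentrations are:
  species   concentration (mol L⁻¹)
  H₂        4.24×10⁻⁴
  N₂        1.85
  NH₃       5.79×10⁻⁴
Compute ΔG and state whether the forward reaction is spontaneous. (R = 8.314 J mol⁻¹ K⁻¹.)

ΔG = 8.69 kJ/mol; the forward reaction is non-spontaneous

Q = [NH₃]² / ([N₂]·[H₂]³) = (5.79×10⁻⁴)² / ((1.85)·(4.24×10⁻⁴)³) = 2380
ΔG = RT ln(Q/K) = (8.314 J mol⁻¹ K⁻¹)(500 K) × ln(2380/294)
   = (4.157 kJ/mol)(2.091) = 8.69 kJ/mol
ΔG > 0, so the forward reaction is non-spontaneous (proceeds in reverse).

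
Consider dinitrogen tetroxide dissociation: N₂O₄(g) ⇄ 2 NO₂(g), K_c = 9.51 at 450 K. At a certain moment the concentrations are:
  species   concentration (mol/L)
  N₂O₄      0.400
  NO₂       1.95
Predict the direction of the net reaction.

Q_c = [NO₂]² / [N₂O₄] = (1.95)² / (0.400) = 9.51
Q_c = 9.51 = K_c, so the system is already at equilibrium.

neither direction; the system is at equilibrium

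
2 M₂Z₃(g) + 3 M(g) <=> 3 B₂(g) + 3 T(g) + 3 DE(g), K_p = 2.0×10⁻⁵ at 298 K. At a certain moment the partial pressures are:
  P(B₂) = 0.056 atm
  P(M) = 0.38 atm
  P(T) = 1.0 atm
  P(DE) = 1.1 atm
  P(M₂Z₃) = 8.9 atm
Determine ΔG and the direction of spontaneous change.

ΔG = 2.45 kJ/mol; the forward reaction is non-spontaneous

Q_p = P(B₂)³·P(T)³·P(DE)³ / (P(M₂Z₃)²·P(M)³) = (0.056)³·(1.0)³·(1.1)³ / ((8.9)²·(0.38)³) = 5.38×10⁻⁵
ΔG = RT ln(Q_p/K_p) = (8.314 J mol⁻¹ K⁻¹)(298 K) × ln(5.38×10⁻⁵/2.0×10⁻⁵)
   = (2.478 kJ/mol)(0.9895) = 2.45 kJ/mol
ΔG > 0, so the forward reaction is non-spontaneous (proceeds in reverse).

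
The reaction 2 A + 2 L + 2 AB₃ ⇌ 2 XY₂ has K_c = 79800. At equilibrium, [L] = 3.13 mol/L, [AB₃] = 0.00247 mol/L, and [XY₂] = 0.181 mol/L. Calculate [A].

[A] = 0.0829 mol/L

At equilibrium, K_c = [XY₂]² / ([A]²·[L]²·[AB₃]²) = 79800.
(0.181)² / (([A])²·(3.13)²·(0.00247)²) = 79800
[A]² = 0.00687 ⇒ [A] = 0.0829 mol/L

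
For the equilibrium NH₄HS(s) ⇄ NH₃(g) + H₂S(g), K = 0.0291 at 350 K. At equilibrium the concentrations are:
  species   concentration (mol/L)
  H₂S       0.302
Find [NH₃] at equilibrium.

[NH₃] = 0.0964 mol/L

(NH₄HS is a pure solid — omitted from K.)
At equilibrium, K = [NH₃]·[H₂S] = 0.0291.
([NH₃])·(0.302) = 0.0291
[NH₃] = 0.0964 mol/L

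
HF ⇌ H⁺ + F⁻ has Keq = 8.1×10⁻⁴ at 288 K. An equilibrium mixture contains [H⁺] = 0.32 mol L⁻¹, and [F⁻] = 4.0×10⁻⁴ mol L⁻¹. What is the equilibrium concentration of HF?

At equilibrium, Keq = [H⁺]·[F⁻] / [HF] = 8.1×10⁻⁴.
(0.32)·(4.0×10⁻⁴) / ([HF]) = 8.1×10⁻⁴
[HF] = 0.158 = 0.16 mol L⁻¹

[HF] = 0.16 mol L⁻¹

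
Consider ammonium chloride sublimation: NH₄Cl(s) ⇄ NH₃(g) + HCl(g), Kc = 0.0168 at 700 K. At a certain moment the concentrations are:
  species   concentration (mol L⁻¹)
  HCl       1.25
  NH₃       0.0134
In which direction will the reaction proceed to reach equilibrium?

neither direction; the system is at equilibrium

(NH₄Cl is a pure solid — omitted from Qc.)
Qc = [NH₃]·[HCl] = (0.0134)·(1.25) = 0.0168
Qc = 0.0168 = Kc, so the system is already at equilibrium.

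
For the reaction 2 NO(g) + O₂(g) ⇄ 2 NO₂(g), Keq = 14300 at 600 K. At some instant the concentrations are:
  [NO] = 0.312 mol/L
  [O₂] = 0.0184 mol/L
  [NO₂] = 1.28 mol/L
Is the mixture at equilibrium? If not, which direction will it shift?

no; Q < K, reaction proceeds forward

Q = [NO₂]² / ([NO]²·[O₂]) = (1.28)² / ((0.312)²·(0.0184)) = 915
Q = 915 < Keq = 14300: net forward reaction.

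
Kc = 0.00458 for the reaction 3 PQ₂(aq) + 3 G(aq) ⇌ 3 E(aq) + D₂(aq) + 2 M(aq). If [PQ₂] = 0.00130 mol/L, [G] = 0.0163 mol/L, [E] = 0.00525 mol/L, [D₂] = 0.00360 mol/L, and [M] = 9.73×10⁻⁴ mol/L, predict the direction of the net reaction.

toward reactants

Qc = [E]³·[D₂]·[M]² / ([PQ₂]³·[G]³) = (0.00525)³·(0.00360)·(9.73×10⁻⁴)² / ((0.00130)³·(0.0163)³) = 0.0518
Qc = 0.0518 > Kc = 0.00458, so the reverse reaction proceeds.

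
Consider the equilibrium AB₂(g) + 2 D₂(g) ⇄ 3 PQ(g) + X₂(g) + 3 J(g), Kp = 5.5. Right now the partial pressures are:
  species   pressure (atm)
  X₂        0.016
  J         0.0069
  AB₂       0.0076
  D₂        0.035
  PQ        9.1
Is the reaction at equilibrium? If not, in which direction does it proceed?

to the right

Qp = P(PQ)³·P(X₂)·P(J)³ / (P(AB₂)·P(D₂)²) = (9.1)³·(0.016)·(0.0069)³ / ((0.0076)·(0.035)²) = 0.43
Qp = 0.43 < Kp = 5.5, so the forward reaction proceeds.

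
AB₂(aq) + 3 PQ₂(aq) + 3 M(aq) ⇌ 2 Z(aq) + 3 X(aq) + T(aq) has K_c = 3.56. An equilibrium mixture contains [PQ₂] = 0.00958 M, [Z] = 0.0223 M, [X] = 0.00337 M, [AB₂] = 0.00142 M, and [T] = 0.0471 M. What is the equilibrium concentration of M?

At equilibrium, K_c = [Z]²·[X]³·[T] / ([AB₂]·[PQ₂]³·[M]³) = 3.56.
(0.0223)²·(0.00337)³·(0.0471) / ((0.00142)·(0.00958)³·([M])³) = 3.56
[M]³ = 2.02e-4 ⇒ [M] = 0.0586 M

[M] = 0.0586 M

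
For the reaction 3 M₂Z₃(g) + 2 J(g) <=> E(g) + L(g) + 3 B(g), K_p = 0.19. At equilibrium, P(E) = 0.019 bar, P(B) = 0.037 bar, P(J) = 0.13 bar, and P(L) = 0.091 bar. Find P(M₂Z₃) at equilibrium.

At equilibrium, K_p = P(E)·P(L)·P(B)³ / (P(M₂Z₃)³·P(J)²) = 0.19.
(0.019)·(0.091)·(0.037)³ / ((P(M₂Z₃))³·(0.13)²) = 0.19
P(M₂Z₃)³ = 2.73e-5 ⇒ P(M₂Z₃) = 0.030 bar

P(M₂Z₃) = 0.030 bar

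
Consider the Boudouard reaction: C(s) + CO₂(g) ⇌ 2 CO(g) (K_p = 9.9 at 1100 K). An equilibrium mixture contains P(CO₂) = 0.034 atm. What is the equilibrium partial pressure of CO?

P(CO) = 0.58 atm

(C is a pure solid — omitted from K_p.)
At equilibrium, K_p = P(CO)² / P(CO₂) = 9.9.
(P(CO))² / (0.034) = 9.9
P(CO)² = 0.337 ⇒ P(CO) = 0.58 atm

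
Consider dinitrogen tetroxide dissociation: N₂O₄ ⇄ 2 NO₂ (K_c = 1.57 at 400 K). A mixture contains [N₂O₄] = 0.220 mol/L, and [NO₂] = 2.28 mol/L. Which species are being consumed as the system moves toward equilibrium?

NO₂ (products)

Q_c = [NO₂]² / [N₂O₄] = (2.28)² / (0.220) = 23.6
Q_c = 23.6 > K_c = 1.57: net reverse reaction.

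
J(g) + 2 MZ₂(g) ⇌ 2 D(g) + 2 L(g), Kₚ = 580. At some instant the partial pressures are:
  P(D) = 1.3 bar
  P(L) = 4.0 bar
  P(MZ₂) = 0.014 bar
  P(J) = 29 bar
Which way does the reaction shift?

in the reverse direction

Qₚ = P(D)²·P(L)² / (P(J)·P(MZ₂)²) = (1.3)²·(4.0)² / ((29)·(0.014)²) = 4800
Qₚ = 4800 > Kₚ = 580, so the reverse reaction proceeds.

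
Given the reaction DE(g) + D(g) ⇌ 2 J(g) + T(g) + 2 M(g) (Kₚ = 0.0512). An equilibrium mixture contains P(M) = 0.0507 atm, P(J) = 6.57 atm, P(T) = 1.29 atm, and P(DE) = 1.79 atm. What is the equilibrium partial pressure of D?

At equilibrium, Kₚ = P(J)²·P(T)·P(M)² / (P(DE)·P(D)) = 0.0512.
(6.57)²·(1.29)·(0.0507)² / ((1.79)·(P(D))) = 0.0512
P(D) = 1.56 atm

P(D) = 1.56 atm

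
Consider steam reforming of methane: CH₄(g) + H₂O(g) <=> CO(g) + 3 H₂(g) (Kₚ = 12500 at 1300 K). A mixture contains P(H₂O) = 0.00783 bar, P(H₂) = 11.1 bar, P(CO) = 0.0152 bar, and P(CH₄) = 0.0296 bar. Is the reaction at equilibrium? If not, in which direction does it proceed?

Qₚ = P(CO)·P(H₂)³ / (P(CH₄)·P(H₂O)) = (0.0152)·(11.1)³ / ((0.0296)·(0.00783)) = 89700
Qₚ = 89700 > Kₚ = 12500, so the reverse reaction proceeds.

to the left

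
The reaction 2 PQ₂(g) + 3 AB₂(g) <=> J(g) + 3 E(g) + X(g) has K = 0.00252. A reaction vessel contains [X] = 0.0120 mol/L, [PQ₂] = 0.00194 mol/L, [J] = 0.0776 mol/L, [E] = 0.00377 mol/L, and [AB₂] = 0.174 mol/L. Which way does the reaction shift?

neither direction; the system is at equilibrium

Q = [J]·[E]³·[X] / ([PQ₂]²·[AB₂]³) = (0.0776)·(0.00377)³·(0.0120) / ((0.00194)²·(0.174)³) = 0.00252
Q = 0.00252 = K, so the system is already at equilibrium.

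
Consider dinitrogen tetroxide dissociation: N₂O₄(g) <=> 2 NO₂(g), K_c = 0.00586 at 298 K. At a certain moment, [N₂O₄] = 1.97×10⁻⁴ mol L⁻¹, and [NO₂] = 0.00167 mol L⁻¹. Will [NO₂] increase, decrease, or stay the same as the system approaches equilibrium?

Q_c = [NO₂]² / [N₂O₄] = (0.00167)² / (1.97×10⁻⁴) = 0.0142
Q_c = 0.0142 > K_c = 0.00586: net reverse reaction.
NO₂ is a product, so it decreases.

decrease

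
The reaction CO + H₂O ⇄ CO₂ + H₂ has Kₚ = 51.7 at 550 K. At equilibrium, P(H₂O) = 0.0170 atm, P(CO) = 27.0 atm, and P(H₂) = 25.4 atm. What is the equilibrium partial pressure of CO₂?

P(CO₂) = 0.934 atm

At equilibrium, Kₚ = P(CO₂)·P(H₂) / (P(CO)·P(H₂O)) = 51.7.
(P(CO₂))·(25.4) / ((27.0)·(0.0170)) = 51.7
P(CO₂) = 0.934 atm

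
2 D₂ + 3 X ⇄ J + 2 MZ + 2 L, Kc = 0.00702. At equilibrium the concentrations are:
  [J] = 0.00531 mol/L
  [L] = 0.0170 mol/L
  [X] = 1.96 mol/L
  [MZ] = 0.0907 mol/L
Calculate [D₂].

[D₂] = 4.89×10⁻⁴ mol/L

At equilibrium, Kc = [J]·[MZ]²·[L]² / ([D₂]²·[X]³) = 0.00702.
(0.00531)·(0.0907)²·(0.0170)² / (([D₂])²·(1.96)³) = 0.00702
[D₂]² = 2.39×10⁻⁷ ⇒ [D₂] = 4.89×10⁻⁴ mol/L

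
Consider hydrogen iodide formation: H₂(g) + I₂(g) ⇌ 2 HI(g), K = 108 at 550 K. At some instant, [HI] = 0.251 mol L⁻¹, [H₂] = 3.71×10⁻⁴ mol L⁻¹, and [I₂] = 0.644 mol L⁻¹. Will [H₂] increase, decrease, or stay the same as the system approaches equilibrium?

increase

Q = [HI]² / ([H₂]·[I₂]) = (0.251)² / ((3.71×10⁻⁴)·(0.644)) = 264
Q = 264 > K = 108: net reverse reaction.
H₂ is a reactant, so it increases.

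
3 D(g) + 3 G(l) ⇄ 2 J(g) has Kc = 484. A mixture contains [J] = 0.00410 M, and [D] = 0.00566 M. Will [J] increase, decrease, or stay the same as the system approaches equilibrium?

(G is a pure liquid — omitted from Qc.)
Qc = [J]² / [D]³ = (0.00410)² / (0.00566)³ = 92.7
Qc = 92.7 < Kc = 484: net forward reaction.
J is a product, so it increases.

increase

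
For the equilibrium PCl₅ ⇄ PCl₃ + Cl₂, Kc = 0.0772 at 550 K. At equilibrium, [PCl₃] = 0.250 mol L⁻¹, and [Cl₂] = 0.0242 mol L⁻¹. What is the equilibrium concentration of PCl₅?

At equilibrium, Kc = [PCl₃]·[Cl₂] / [PCl₅] = 0.0772.
(0.250)·(0.0242) / ([PCl₅]) = 0.0772
[PCl₅] = 0.0784 mol L⁻¹

[PCl₅] = 0.0784 mol L⁻¹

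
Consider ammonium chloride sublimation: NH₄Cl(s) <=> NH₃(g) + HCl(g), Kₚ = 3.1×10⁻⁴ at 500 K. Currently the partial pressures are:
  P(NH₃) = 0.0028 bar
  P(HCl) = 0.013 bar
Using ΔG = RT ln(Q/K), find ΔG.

ΔG = -8.90 kJ/mol

(NH₄Cl is a pure solid — omitted from Qₚ.)
Qₚ = P(NH₃)·P(HCl) = (0.0028)·(0.013) = 3.64×10⁻⁵
ΔG = RT ln(Qₚ/Kₚ) = (8.314 J mol⁻¹ K⁻¹)(500 K) × ln(3.64×10⁻⁵/3.1×10⁻⁴)
   = (4.157 kJ/mol)(-2.142) = -8.90 kJ/mol
ΔG < 0, so the forward reaction is spontaneous (proceeds forward).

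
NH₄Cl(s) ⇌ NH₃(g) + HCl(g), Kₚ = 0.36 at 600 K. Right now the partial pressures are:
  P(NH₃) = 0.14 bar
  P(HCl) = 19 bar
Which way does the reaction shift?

(NH₄Cl is a pure solid — omitted from Qₚ.)
Qₚ = P(NH₃)·P(HCl) = (0.14)·(19) = 2.7
Qₚ = 2.7 > Kₚ = 0.36, so the reverse reaction proceeds.

in the reverse direction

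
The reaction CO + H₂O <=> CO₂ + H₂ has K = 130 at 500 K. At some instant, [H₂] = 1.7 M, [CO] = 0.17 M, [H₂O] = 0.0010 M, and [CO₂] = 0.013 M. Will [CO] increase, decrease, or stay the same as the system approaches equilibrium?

Q = [CO₂]·[H₂] / ([CO]·[H₂O]) = (0.013)·(1.7) / ((0.17)·(0.0010)) = 130
Q = 130 = K; the system is at equilibrium.

stay the same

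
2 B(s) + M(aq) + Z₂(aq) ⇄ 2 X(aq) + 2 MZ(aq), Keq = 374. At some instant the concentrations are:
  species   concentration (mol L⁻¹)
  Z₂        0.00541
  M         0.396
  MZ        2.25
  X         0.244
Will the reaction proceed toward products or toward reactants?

forward (toward products)

(B is a pure solid — omitted from Q.)
Q = [X]²·[MZ]² / ([M]·[Z₂]) = (0.244)²·(2.25)² / ((0.396)·(0.00541)) = 141
Q = 141 < Keq = 374, so the forward reaction proceeds.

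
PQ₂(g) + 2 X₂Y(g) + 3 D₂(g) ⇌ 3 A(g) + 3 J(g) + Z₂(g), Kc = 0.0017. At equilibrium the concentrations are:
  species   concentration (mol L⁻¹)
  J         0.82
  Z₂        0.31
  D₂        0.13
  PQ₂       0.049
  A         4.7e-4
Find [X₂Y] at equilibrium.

At equilibrium, Kc = [A]³·[J]³·[Z₂] / ([PQ₂]·[X₂Y]²·[D₂]³) = 0.0017.
(4.7e-4)³·(0.82)³·(0.31) / ((0.049)·([X₂Y])²·(0.13)³) = 0.0017
[X₂Y]² = 9.70e-5 ⇒ [X₂Y] = 0.0098 mol L⁻¹

[X₂Y] = 0.0098 mol L⁻¹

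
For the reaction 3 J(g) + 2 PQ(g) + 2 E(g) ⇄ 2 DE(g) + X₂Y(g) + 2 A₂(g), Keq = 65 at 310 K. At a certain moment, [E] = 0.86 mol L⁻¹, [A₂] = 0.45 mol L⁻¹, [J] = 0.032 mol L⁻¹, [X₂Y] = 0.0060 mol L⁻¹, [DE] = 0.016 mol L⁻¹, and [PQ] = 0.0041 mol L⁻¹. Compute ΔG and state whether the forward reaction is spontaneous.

Q = [DE]²·[X₂Y]·[A₂]² / ([J]³·[PQ]²·[E]²) = (0.016)²·(0.0060)·(0.45)² / ((0.032)³·(0.0041)²·(0.86)²) = 763
ΔG = RT ln(Q/Keq) = (8.314 J mol⁻¹ K⁻¹)(310 K) × ln(763/65)
   = (2.577 kJ/mol)(2.463) = 6.35 kJ/mol
ΔG > 0, so the forward reaction is non-spontaneous (proceeds in reverse).

ΔG = 6.35 kJ/mol; the forward reaction is non-spontaneous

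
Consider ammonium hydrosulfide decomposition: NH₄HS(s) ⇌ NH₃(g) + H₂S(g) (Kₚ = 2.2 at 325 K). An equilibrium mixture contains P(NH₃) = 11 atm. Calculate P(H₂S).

(NH₄HS is a pure solid — omitted from Kₚ.)
At equilibrium, Kₚ = P(NH₃)·P(H₂S) = 2.2.
(11)·(P(H₂S)) = 2.2
P(H₂S) = 0.200 = 0.20 atm

P(H₂S) = 0.20 atm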